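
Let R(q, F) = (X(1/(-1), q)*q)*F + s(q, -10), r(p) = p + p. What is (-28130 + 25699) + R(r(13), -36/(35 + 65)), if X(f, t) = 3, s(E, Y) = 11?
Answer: -61202/25 ≈ -2448.1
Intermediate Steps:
r(p) = 2*p
R(q, F) = 11 + 3*F*q (R(q, F) = (3*q)*F + 11 = 3*F*q + 11 = 11 + 3*F*q)
(-28130 + 25699) + R(r(13), -36/(35 + 65)) = (-28130 + 25699) + (11 + 3*(-36/(35 + 65))*(2*13)) = -2431 + (11 + 3*(-36/100)*26) = -2431 + (11 + 3*(-36*1/100)*26) = -2431 + (11 + 3*(-9/25)*26) = -2431 + (11 - 702/25) = -2431 - 427/25 = -61202/25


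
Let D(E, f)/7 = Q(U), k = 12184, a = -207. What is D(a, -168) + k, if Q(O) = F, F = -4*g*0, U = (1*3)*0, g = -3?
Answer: 12184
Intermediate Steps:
U = 0 (U = 3*0 = 0)
F = 0 (F = -4*(-3)*0 = 12*0 = 0)
Q(O) = 0
D(E, f) = 0 (D(E, f) = 7*0 = 0)
D(a, -168) + k = 0 + 12184 = 12184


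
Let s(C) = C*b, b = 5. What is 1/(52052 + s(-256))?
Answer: 1/50772 ≈ 1.9696e-5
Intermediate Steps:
s(C) = 5*C (s(C) = C*5 = 5*C)
1/(52052 + s(-256)) = 1/(52052 + 5*(-256)) = 1/(52052 - 1280) = 1/50772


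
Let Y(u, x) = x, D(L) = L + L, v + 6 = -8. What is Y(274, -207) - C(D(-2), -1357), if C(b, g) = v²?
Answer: -403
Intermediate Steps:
v = -14 (v = -6 - 8 = -14)
D(L) = 2*L
C(b, g) = 196 (C(b, g) = (-14)² = 196)
Y(274, -207) - C(D(-2), -1357) = -207 - 1*196 = -207 - 196 = -403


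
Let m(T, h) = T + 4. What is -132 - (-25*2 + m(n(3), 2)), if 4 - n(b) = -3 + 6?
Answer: -87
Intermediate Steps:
n(b) = 1 (n(b) = 4 - (-3 + 6) = 4 - 1*3 = 4 - 3 = 1)
m(T, h) = 4 + T
-132 - (-25*2 + m(n(3), 2)) = -132 - (-25*2 + (4 + 1)) = -132 - (-50 + 5) = -132 - 1*(-45) = -132 + 45 = -87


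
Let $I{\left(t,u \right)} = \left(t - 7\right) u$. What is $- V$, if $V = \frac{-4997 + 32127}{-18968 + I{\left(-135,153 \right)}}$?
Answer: $\frac{13565}{20347} \approx 0.66668$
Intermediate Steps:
$I{\left(t,u \right)} = u \left(-7 + t\right)$ ($I{\left(t,u \right)} = \left(-7 + t\right) u = u \left(-7 + t\right)$)
$V = - \frac{13565}{20347}$ ($V = \frac{-4997 + 32127}{-18968 + 153 \left(-7 - 135\right)} = \frac{27130}{-18968 + 153 \left(-142\right)} = \frac{27130}{-18968 - 21726} = \frac{27130}{-40694} = 27130 \left(- \frac{1}{40694}\right) = - \frac{13565}{20347} \approx -0.66668$)
$- V = \left(-1\right) \left(- \frac{13565}{20347}\right) = \frac{13565}{20347}$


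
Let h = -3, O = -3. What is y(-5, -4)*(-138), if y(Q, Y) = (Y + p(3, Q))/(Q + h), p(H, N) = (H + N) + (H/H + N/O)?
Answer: -115/2 ≈ -57.500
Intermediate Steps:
p(H, N) = 1 + H + 2*N/3 (p(H, N) = (H + N) + (H/H + N/(-3)) = (H + N) + (1 + N*(-⅓)) = (H + N) + (1 - N/3) = 1 + H + 2*N/3)
y(Q, Y) = (4 + Y + 2*Q/3)/(-3 + Q) (y(Q, Y) = (Y + (1 + 3 + 2*Q/3))/(Q - 3) = (Y + (4 + 2*Q/3))/(-3 + Q) = (4 + Y + 2*Q/3)/(-3 + Q))
y(-5, -4)*(-138) = ((4 - 4 + (⅔)*(-5))/(-3 - 5))*(-138) = ((4 - 4 - 10/3)/(-8))*(-138) = -⅛*(-10/3)*(-138) = (5/12)*(-138) = -115/2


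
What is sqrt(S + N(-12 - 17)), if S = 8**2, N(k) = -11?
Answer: sqrt(53) ≈ 7.2801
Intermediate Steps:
S = 64
sqrt(S + N(-12 - 17)) = sqrt(64 - 11) = sqrt(53)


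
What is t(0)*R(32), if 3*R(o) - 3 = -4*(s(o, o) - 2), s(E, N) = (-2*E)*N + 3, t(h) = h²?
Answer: 0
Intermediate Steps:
s(E, N) = 3 - 2*E*N (s(E, N) = -2*E*N + 3 = 3 - 2*E*N)
R(o) = -⅓ + 8*o²/3 (R(o) = 1 + (-4*((3 - 2*o*o) - 2))/3 = 1 + (-4*((3 - 2*o²) - 2))/3 = 1 + (-4*(1 - 2*o²))/3 = 1 + (-4 + 8*o²)/3 = 1 + (-4/3 + 8*o²/3) = -⅓ + 8*o²/3)
t(0)*R(32) = 0²*(-⅓ + (8/3)*32²) = 0*(-⅓ + (8/3)*1024) = 0*(-⅓ + 8192/3) = 0*(8191/3) = 0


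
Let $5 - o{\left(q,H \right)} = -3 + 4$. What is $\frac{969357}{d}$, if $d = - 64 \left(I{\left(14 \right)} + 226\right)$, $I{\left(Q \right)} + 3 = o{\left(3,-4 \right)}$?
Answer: $- \frac{969357}{14528} \approx -66.723$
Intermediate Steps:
$o{\left(q,H \right)} = 4$ ($o{\left(q,H \right)} = 5 - \left(-3 + 4\right) = 5 - 1 = 4$)
$I{\left(Q \right)} = 1$ ($I{\left(Q \right)} = -3 + 4 = 1$)
$d = -14528$ ($d = - 64 \left(1 + 226\right) = \left(-64\right) 227 = -14528$)
$\frac{969357}{d} = \frac{969357}{-14528} = 969357 \left(- \frac{1}{14528}\right) = - \frac{969357}{14528}$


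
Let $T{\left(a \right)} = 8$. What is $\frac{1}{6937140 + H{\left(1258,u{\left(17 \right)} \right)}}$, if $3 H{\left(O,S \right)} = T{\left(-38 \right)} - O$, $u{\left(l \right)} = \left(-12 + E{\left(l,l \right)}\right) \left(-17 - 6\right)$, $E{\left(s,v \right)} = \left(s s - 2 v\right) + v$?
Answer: $\frac{3}{20810170} \approx 1.4416 \cdot 10^{-7}$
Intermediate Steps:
$E{\left(s,v \right)} = s^{2} - v$ ($E{\left(s,v \right)} = \left(s^{2} - 2 v\right) + v = s^{2} - v$)
$u{\left(l \right)} = 276 - 23 l^{2} + 23 l$ ($u{\left(l \right)} = \left(-12 + \left(l^{2} - l\right)\right) \left(-17 - 6\right) = \left(-12 + l^{2} - l\right) \left(-23\right) = 276 - 23 l^{2} + 23 l$)
$H{\left(O,S \right)} = \frac{8}{3} - \frac{O}{3}$ ($H{\left(O,S \right)} = \frac{8 - O}{3} = \frac{8}{3} - \frac{O}{3}$)
$\frac{1}{6937140 + H{\left(1258,u{\left(17 \right)} \right)}} = \frac{1}{6937140 + \left(\frac{8}{3} - \frac{1258}{3}\right)} = \frac{1}{6937140 - \frac{1250}{3}} = \frac{1}{\frac{20810170}{3}} = \frac{3}{20810170}$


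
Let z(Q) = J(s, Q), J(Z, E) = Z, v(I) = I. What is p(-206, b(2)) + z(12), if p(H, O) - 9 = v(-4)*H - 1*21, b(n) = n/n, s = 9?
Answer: 821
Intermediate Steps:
b(n) = 1
z(Q) = 9
p(H, O) = -12 - 4*H (p(H, O) = 9 + (-4*H - 1*21) = 9 + (-4*H - 21) = 9 + (-21 - 4*H) = -12 - 4*H)
p(-206, b(2)) + z(12) = (-12 - 4*(-206)) + 9 = (-12 + 824) + 9 = 812 + 9 = 821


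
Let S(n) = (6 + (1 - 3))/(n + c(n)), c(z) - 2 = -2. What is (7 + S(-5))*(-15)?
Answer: -93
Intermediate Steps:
c(z) = 0 (c(z) = 2 - 2 = 0)
S(n) = 4/n (S(n) = (6 + (1 - 3))/(n + 0) = (6 - 2)/n = 4/n)
(7 + S(-5))*(-15) = (7 + 4/(-5))*(-15) = (7 + 4*(-⅕))*(-15) = (7 - ⅘)*(-15) = (31/5)*(-15) = -93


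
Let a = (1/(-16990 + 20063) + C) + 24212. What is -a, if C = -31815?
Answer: 23364018/3073 ≈ 7603.0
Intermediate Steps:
a = -23364018/3073 (a = (1/(-16990 + 20063) - 31815) + 24212 = (1/3073 - 31815) + 24212 = -97767494/3073 + 24212 = -23364018/3073 ≈ -7603.0)
-a = -1*(-23364018/3073) = 23364018/3073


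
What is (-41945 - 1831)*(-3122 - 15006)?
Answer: 793571328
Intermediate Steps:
(-41945 - 1831)*(-3122 - 15006) = -43776*(-18128) = 793571328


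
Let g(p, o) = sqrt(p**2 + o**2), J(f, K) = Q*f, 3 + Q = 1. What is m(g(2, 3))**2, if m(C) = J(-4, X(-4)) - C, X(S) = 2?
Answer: (8 - sqrt(13))**2 ≈ 19.311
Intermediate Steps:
Q = -2 (Q = -3 + 1 = -2)
J(f, K) = -2*f
g(p, o) = sqrt(o**2 + p**2)
m(C) = 8 - C (m(C) = -2*(-4) - C = 8 - C)
m(g(2, 3))**2 = (8 - sqrt(3**2 + 2**2))**2 = (8 - sqrt(9 + 4))**2 = (8 - sqrt(13))**2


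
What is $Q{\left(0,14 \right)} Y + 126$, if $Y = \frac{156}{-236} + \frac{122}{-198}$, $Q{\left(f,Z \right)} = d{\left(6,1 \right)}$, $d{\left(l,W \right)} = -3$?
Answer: $\frac{252782}{1947} \approx 129.83$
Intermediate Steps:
$Q{\left(f,Z \right)} = -3$
$Y = - \frac{7460}{5841}$ ($Y = 156 \left(- \frac{1}{236}\right) + 122 \left(- \frac{1}{198}\right) = - \frac{39}{59} - \frac{61}{99} = - \frac{7460}{5841} \approx -1.2772$)
$Q{\left(0,14 \right)} Y + 126 = \left(-3\right) \left(- \frac{7460}{5841}\right) + 126 = \frac{7460}{1947} + 126 = \frac{252782}{1947}$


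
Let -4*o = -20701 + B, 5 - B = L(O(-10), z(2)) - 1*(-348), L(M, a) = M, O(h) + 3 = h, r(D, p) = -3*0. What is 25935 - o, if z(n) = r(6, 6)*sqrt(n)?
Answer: 82709/4 ≈ 20677.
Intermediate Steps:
r(D, p) = 0
z(n) = 0 (z(n) = 0*sqrt(n) = 0)
O(h) = -3 + h
B = -330 (B = 5 - ((-3 - 10) - 1*(-348)) = 5 - (-13 + 348) = 5 - 1*335 = 5 - 335 = -330)
o = 21031/4 (o = -(-20701 - 330)/4 = -1/4*(-21031) = 21031/4 ≈ 5257.8)
25935 - o = 25935 - 1*21031/4 = 25935 - 21031/4 = 82709/4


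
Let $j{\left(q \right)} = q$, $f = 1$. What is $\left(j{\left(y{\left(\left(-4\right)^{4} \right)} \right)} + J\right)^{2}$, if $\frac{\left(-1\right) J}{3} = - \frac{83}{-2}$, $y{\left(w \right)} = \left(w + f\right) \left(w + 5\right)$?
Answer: $\frac{17930549025}{4} \approx 4.4826 \cdot 10^{9}$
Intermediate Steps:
$y{\left(w \right)} = \left(1 + w\right) \left(5 + w\right)$ ($y{\left(w \right)} = \left(w + 1\right) \left(w + 5\right) = \left(1 + w\right) \left(5 + w\right)$)
$J = - \frac{249}{2}$ ($J = - 3 \left(- \frac{83}{-2}\right) = - 3 \left(\left(-83\right) \left(- \frac{1}{2}\right)\right) = \left(-3\right) \frac{83}{2} = - \frac{249}{2} \approx -124.5$)
$\left(j{\left(y{\left(\left(-4\right)^{4} \right)} \right)} + J\right)^{2} = \left(\left(5 + \left(\left(-4\right)^{4}\right)^{2} + 6 \left(-4\right)^{4}\right) - \frac{249}{2}\right)^{2} = \left(\left(5 + 256^{2} + 6 \cdot 256\right) - \frac{249}{2}\right)^{2} = \left(\left(5 + 65536 + 1536\right) - \frac{249}{2}\right)^{2} = \left(67077 - \frac{249}{2}\right)^{2} = \left(\frac{133905}{2}\right)^{2} = \frac{17930549025}{4}$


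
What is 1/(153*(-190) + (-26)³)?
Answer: -1/46646 ≈ -2.1438e-5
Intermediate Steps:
1/(153*(-190) + (-26)³) = 1/(-29070 - 17576) = 1/(-46646) = -1/46646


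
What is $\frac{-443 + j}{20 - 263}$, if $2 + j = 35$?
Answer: $\frac{410}{243} \approx 1.6872$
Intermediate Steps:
$j = 33$ ($j = -2 + 35 = 33$)
$\frac{-443 + j}{20 - 263} = \frac{-443 + 33}{20 - 263} = - \frac{410}{-243} = \left(-410\right) \left(- \frac{1}{243}\right) = \frac{410}{243}$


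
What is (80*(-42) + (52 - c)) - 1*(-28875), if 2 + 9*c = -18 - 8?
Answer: 230131/9 ≈ 25570.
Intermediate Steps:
c = -28/9 (c = -2/9 + (-18 - 8)/9 = -2/9 + (1/9)*(-26) = -2/9 - 26/9 = -28/9 ≈ -3.1111)
(80*(-42) + (52 - c)) - 1*(-28875) = (80*(-42) + (52 - 1*(-28/9))) - 1*(-28875) = (-3360 + (52 + 28/9)) + 28875 = (-3360 + 496/9) + 28875 = -29744/9 + 28875 = 230131/9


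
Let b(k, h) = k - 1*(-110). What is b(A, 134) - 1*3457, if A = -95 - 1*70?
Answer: -3512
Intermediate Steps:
A = -165 (A = -95 - 70 = -165)
b(k, h) = 110 + k (b(k, h) = k + 110 = 110 + k)
b(A, 134) - 1*3457 = (110 - 165) - 1*3457 = -55 - 3457 = -3512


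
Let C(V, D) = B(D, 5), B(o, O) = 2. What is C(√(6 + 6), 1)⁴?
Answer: 16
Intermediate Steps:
C(V, D) = 2
C(√(6 + 6), 1)⁴ = 2⁴ = 16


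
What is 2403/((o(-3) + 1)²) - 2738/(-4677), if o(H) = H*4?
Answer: 11570129/565917 ≈ 20.445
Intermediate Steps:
o(H) = 4*H
2403/((o(-3) + 1)²) - 2738/(-4677) = 2403/((4*(-3) + 1)²) - 2738/(-4677) = 2403/((-12 + 1)²) - 2738*(-1/4677) = 2403/((-11)²) + 2738/4677 = 2403/121 + 2738/4677 = 11570129/565917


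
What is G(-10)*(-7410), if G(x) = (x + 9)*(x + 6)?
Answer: -29640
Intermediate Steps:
G(x) = (6 + x)*(9 + x) (G(x) = (9 + x)*(6 + x) = (6 + x)*(9 + x))
G(-10)*(-7410) = (54 + (-10)**2 + 15*(-10))*(-7410) = (54 + 100 - 150)*(-7410) = 4*(-7410) = -29640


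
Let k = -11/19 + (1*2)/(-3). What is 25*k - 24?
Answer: -3143/57 ≈ -55.140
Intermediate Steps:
k = -71/57 (k = -11*1/19 + 2*(-⅓) = -11/19 - ⅔ = -71/57 ≈ -1.2456)
25*k - 24 = 25*(-71/57) - 24 = -1775/57 - 24 = -3143/57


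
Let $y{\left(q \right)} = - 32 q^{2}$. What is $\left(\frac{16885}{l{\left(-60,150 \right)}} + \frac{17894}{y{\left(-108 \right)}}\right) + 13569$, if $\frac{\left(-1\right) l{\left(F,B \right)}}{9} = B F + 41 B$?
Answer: $\frac{240579421267}{17729280} \approx 13570.0$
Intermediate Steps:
$l{\left(F,B \right)} = - 369 B - 9 B F$ ($l{\left(F,B \right)} = - 9 \left(B F + 41 B\right) = - 9 \left(41 B + B F\right) = - 369 B - 9 B F$)
$\left(\frac{16885}{l{\left(-60,150 \right)}} + \frac{17894}{y{\left(-108 \right)}}\right) + 13569 = \left(\frac{16885}{\left(-9\right) 150 \left(41 - 60\right)} + \frac{17894}{\left(-32\right) \left(-108\right)^{2}}\right) + 13569 = \left(\frac{16885}{\left(-9\right) 150 \left(-19\right)} + \frac{17894}{\left(-32\right) 11664}\right) + 13569 = \left(\frac{16885}{25650} + \frac{17894}{-373248}\right) + 13569 = \left(16885 \cdot \frac{1}{25650} + 17894 \left(- \frac{1}{373248}\right)\right) + 13569 = \left(\frac{3377}{5130} - \frac{8947}{186624}\right) + 13569 = \frac{10820947}{17729280} + 13569 = \frac{240579421267}{17729280}$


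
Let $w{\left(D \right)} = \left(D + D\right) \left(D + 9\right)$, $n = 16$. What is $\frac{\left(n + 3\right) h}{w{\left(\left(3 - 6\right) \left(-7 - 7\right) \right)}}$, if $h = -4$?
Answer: $- \frac{19}{1071} \approx -0.01774$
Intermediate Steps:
$w{\left(D \right)} = 2 D \left(9 + D\right)$
$\frac{\left(n + 3\right) h}{w{\left(\left(3 - 6\right) \left(-7 - 7\right) \right)}} = \frac{\left(16 + 3\right) \left(-4\right)}{2 \left(3 - 6\right) \left(-7 - 7\right) \left(9 + \left(3 - 6\right) \left(-7 - 7\right)\right)} = \frac{19 \left(-4\right)}{2 \left(\left(-3\right) \left(-14\right)\right) \left(9 - -42\right)} = - \frac{76}{2 \cdot 42 \left(9 + 42\right)} = - \frac{76}{2 \cdot 42 \cdot 51} = - \frac{76}{4284} = \left(-76\right) \frac{1}{4284} = - \frac{19}{1071}$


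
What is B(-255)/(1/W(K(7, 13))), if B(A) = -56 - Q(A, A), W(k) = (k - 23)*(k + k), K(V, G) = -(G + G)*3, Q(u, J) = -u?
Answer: -4900116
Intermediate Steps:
K(V, G) = -6*G (K(V, G) = -2*G*3 = -6*G)
W(k) = 2*k*(-23 + k) (W(k) = (-23 + k)*(2*k) = 2*k*(-23 + k))
B(A) = -56 + A (B(A) = -56 - (-1)*A = -56 + A)
B(-255)/(1/W(K(7, 13))) = (-56 - 255)/(1/(2*(-6*13)*(-23 - 6*13))) = -311*2*(-78)*(-23 - 78) = -311*2*(-78)*(-101) = -311/(1/15756) = -311/1/15756 = -311*15756 = -4900116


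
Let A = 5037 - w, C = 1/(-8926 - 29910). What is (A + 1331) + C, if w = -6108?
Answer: 484517935/38836 ≈ 12476.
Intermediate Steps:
C = -1/38836 (C = 1/(-38836) = -1/38836 ≈ -2.5749e-5)
A = 11145 (A = 5037 - 1*(-6108) = 5037 + 6108 = 11145)
(A + 1331) + C = (11145 + 1331) - 1/38836 = 12476 - 1/38836 = 484517935/38836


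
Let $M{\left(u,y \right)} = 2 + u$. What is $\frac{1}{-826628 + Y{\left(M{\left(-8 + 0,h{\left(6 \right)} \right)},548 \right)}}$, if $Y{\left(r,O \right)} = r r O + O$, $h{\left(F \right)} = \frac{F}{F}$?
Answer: $- \frac{1}{806352} \approx -1.2402 \cdot 10^{-6}$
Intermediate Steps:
$h{\left(F \right)} = 1$
$Y{\left(r,O \right)} = O + O r^{2}$ ($Y{\left(r,O \right)} = r^{2} O + O = O r^{2} + O = O + O r^{2}$)
$\frac{1}{-826628 + Y{\left(M{\left(-8 + 0,h{\left(6 \right)} \right)},548 \right)}} = \frac{1}{-826628 + 548 \left(1 + \left(2 + \left(-8 + 0\right)\right)^{2}\right)} = \frac{1}{-826628 + 548 \left(1 + \left(2 - 8\right)^{2}\right)} = \frac{1}{-826628 + 548 \left(1 + \left(-6\right)^{2}\right)} = \frac{1}{-826628 + 548 \left(1 + 36\right)} = \frac{1}{-826628 + 548 \cdot 37} = \frac{1}{-826628 + 20276} = \frac{1}{-806352} = - \frac{1}{806352}$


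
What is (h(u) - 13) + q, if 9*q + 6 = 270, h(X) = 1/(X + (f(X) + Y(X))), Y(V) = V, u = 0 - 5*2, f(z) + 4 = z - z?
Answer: 391/24 ≈ 16.292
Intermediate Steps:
f(z) = -4 (f(z) = -4 + (z - z) = -4 + 0 = -4)
u = -10 (u = 0 - 10 = -10)
h(X) = 1/(-4 + 2*X) (h(X) = 1/(X + (-4 + X)) = 1/(-4 + 2*X))
q = 88/3 (q = -2/3 + (1/9)*270 = -2/3 + 30 = 88/3 ≈ 29.333)
(h(u) - 13) + q = (1/(2*(-2 - 10)) - 13) + 88/3 = ((1/2)/(-12) - 13) + 88/3 = ((1/2)*(-1/12) - 13) + 88/3 = (-1/24 - 13) + 88/3 = -313/24 + 88/3 = 391/24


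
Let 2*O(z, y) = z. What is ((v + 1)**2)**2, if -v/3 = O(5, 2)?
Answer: 28561/16 ≈ 1785.1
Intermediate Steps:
O(z, y) = z/2
v = -15/2 (v = -3*5/2 = -15/2 ≈ -7.5000)
((v + 1)**2)**2 = ((-15/2 + 1)**2)**2 = ((-13/2)**2)**2 = (169/4)**2 = 28561/16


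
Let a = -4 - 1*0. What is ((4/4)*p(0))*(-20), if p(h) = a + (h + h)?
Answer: 80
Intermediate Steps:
a = -4 (a = -4 + 0 = -4)
p(h) = -4 + 2*h (p(h) = -4 + (h + h) = -4 + 2*h)
((4/4)*p(0))*(-20) = ((4/4)*(-4 + 2*0))*(-20) = ((4*(¼))*(-4 + 0))*(-20) = (1*(-4))*(-20) = -4*(-20) = 80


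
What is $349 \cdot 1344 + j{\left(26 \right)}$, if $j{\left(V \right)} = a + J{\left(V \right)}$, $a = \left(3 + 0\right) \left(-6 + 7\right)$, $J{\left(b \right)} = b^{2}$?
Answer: $469735$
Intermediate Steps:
$a = 3$ ($a = 3 \cdot 1 = 3$)
$j{\left(V \right)} = 3 + V^{2}$
$349 \cdot 1344 + j{\left(26 \right)} = 349 \cdot 1344 + \left(3 + 26^{2}\right) = 469056 + \left(3 + 676\right) = 469056 + 679 = 469735$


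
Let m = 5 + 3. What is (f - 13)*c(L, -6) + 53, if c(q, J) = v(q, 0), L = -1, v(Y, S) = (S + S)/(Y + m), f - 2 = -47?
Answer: 53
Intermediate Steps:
m = 8
f = -45 (f = 2 - 47 = -45)
v(Y, S) = 2*S/(8 + Y) (v(Y, S) = (S + S)/(Y + 8) = (2*S)/(8 + Y) = 2*S/(8 + Y))
c(q, J) = 0 (c(q, J) = 2*0/(8 + q) = 0)
(f - 13)*c(L, -6) + 53 = (-45 - 13)*0 + 53 = -58*0 + 53 = 0 + 53 = 53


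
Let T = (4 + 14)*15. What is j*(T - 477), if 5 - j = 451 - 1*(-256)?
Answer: 145314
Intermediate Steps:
j = -702 (j = 5 - (451 - 1*(-256)) = 5 - (451 + 256) = 5 - 1*707 = 5 - 707 = -702)
T = 270 (T = 18*15 = 270)
j*(T - 477) = -702*(270 - 477) = -702*(-207) = 145314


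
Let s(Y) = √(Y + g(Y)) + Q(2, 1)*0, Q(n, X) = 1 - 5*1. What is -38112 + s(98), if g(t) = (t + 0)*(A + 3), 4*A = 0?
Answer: -38112 + 14*√2 ≈ -38092.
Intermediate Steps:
A = 0 (A = (¼)*0 = 0)
g(t) = 3*t (g(t) = (t + 0)*(0 + 3) = t*3 = 3*t)
Q(n, X) = -4 (Q(n, X) = 1 - 5 = -4)
s(Y) = 2*√Y (s(Y) = √(Y + 3*Y) - 4*0 = √(4*Y) + 0 = 2*√Y + 0 = 2*√Y)
-38112 + s(98) = -38112 + 2*√98 = -38112 + 2*(7*√2) = -38112 + 14*√2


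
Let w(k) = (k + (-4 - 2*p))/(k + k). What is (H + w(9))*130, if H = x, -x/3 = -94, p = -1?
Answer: 330395/9 ≈ 36711.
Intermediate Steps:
w(k) = (-2 + k)/(2*k) (w(k) = (k + (-4 - 2*(-1)))/(k + k) = (k + (-4 - 1*(-2)))/((2*k)) = (k + (-4 + 2))*(1/(2*k)) = (k - 2)*(1/(2*k)) = (-2 + k)*(1/(2*k)) = (-2 + k)/(2*k))
x = 282 (x = -3*(-94) = 282)
H = 282
(H + w(9))*130 = (282 + (½)*(-2 + 9)/9)*130 = (282 + (½)*(⅑)*7)*130 = (282 + 7/18)*130 = (5083/18)*130 = 330395/9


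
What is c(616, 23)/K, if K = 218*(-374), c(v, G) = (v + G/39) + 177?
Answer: -15475/1589874 ≈ -0.0097335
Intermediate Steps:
c(v, G) = 177 + v + G/39 (c(v, G) = (v + G*(1/39)) + 177 = (v + G/39) + 177 = 177 + v + G/39)
K = -81532
c(616, 23)/K = (177 + 616 + (1/39)*23)/(-81532) = (177 + 616 + 23/39)*(-1/81532) = (30950/39)*(-1/81532) = -15475/1589874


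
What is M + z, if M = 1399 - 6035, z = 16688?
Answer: 12052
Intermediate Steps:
M = -4636
M + z = -4636 + 16688 = 12052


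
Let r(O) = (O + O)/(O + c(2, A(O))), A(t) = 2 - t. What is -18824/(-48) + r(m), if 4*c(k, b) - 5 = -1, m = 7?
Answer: 4727/12 ≈ 393.92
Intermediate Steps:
c(k, b) = 1 (c(k, b) = 5/4 + (¼)*(-1) = 5/4 - ¼ = 1)
r(O) = 2*O/(1 + O) (r(O) = (O + O)/(O + 1) = (2*O)/(1 + O) = 2*O/(1 + O))
-18824/(-48) + r(m) = -18824/(-48) + 2*7/(1 + 7) = -18824*(-1)/48 + 2*7/8 = -104*(-181/48) + 2*7*(⅛) = 2353/6 + 7/4 = 4727/12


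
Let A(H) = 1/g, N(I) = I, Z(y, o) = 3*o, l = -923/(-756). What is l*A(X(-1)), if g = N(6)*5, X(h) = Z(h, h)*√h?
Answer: 923/22680 ≈ 0.040697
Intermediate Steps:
l = 923/756 (l = -923*(-1/756) = 923/756 ≈ 1.2209)
X(h) = 3*h^(3/2) (X(h) = (3*h)*√h = 3*h^(3/2))
g = 30 (g = 6*5 = 30)
A(H) = 1/30
l*A(X(-1)) = (923/756)*(1/30) = 923/22680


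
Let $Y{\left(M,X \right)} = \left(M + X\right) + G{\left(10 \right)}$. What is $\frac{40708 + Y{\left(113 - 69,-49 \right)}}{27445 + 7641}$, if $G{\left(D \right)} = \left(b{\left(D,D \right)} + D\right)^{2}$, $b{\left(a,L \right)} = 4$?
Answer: $\frac{40899}{35086} \approx 1.1657$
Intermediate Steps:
$G{\left(D \right)} = \left(4 + D\right)^{2}$
$Y{\left(M,X \right)} = 196 + M + X$ ($Y{\left(M,X \right)} = \left(M + X\right) + \left(4 + 10\right)^{2} = \left(M + X\right) + 14^{2} = \left(M + X\right) + 196 = 196 + M + X$)
$\frac{40708 + Y{\left(113 - 69,-49 \right)}}{27445 + 7641} = \frac{40708 + \left(196 + \left(113 - 69\right) - 49\right)}{27445 + 7641} = \frac{40708 + \left(196 + \left(113 - 69\right) - 49\right)}{35086} = \left(40708 + \left(196 + 44 - 49\right)\right) \frac{1}{35086} = \left(40708 + 191\right) \frac{1}{35086} = 40899 \cdot \frac{1}{35086} = \frac{40899}{35086}$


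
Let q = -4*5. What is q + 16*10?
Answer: 140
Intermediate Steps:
q = -20
q + 16*10 = -20 + 16*10 = -20 + 160 = 140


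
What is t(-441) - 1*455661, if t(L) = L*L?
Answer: -261180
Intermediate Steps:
t(L) = L²
t(-441) - 1*455661 = (-441)² - 1*455661 = 194481 - 455661 = -261180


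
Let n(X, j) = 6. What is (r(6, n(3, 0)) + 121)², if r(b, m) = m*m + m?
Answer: 26569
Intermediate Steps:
r(b, m) = m + m² (r(b, m) = m² + m = m + m²)
(r(6, n(3, 0)) + 121)² = (6*(1 + 6) + 121)² = (6*7 + 121)² = (42 + 121)² = 163² = 26569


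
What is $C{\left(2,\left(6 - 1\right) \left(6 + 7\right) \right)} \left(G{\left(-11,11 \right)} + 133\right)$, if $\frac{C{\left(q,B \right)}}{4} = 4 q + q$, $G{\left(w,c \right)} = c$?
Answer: $5760$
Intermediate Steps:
$C{\left(q,B \right)} = 20 q$ ($C{\left(q,B \right)} = 4 \left(4 q + q\right) = 4 \cdot 5 q = 20 q$)
$C{\left(2,\left(6 - 1\right) \left(6 + 7\right) \right)} \left(G{\left(-11,11 \right)} + 133\right) = 20 \cdot 2 \left(11 + 133\right) = 40 \cdot 144 = 5760$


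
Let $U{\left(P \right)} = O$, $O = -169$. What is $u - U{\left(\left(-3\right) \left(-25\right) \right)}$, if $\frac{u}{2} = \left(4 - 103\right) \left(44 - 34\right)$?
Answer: $-1811$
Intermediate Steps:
$u = -1980$ ($u = 2 \left(4 - 103\right) \left(44 - 34\right) = 2 \left(\left(-99\right) 10\right) = 2 \left(-990\right) = -1980$)
$U{\left(P \right)} = -169$
$u - U{\left(\left(-3\right) \left(-25\right) \right)} = -1980 - -169 = -1980 + 169 = -1811$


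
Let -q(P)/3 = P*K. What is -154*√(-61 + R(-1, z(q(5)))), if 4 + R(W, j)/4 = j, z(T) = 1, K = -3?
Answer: -154*I*√73 ≈ -1315.8*I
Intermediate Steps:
q(P) = 9*P (q(P) = -3*P*(-3) = -(-9)*P = 9*P)
R(W, j) = -16 + 4*j
-154*√(-61 + R(-1, z(q(5)))) = -154*√(-61 + (-16 + 4*1)) = -154*√(-61 + (-16 + 4)) = -154*√(-61 - 12) = -154*I*√73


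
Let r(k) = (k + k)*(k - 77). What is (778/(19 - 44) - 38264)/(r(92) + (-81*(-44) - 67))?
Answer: -957378/156425 ≈ -6.1204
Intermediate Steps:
r(k) = 2*k*(-77 + k) (r(k) = (2*k)*(-77 + k) = 2*k*(-77 + k))
(778/(19 - 44) - 38264)/(r(92) + (-81*(-44) - 67)) = (778/(19 - 44) - 38264)/(2*92*(-77 + 92) + (-81*(-44) - 67)) = (778/(-25) - 38264)/(2*92*15 + (3564 - 67)) = (-1/25*778 - 38264)/(2760 + 3497) = (-778/25 - 38264)/6257 = -957378/25*1/6257 = -957378/156425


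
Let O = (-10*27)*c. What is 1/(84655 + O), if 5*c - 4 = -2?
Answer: 1/84547 ≈ 1.1828e-5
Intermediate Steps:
c = ⅖ (c = ⅘ + (-2)/5 = ⅘ + (-1*2)/5 = ⅘ + (⅕)*(-2) = ⅘ - ⅖ = ⅖ ≈ 0.40000)
O = -108 (O = -10*27*(⅖) = -270*⅖ = -108)
1/(84655 + O) = 1/(84655 - 108) = 1/84547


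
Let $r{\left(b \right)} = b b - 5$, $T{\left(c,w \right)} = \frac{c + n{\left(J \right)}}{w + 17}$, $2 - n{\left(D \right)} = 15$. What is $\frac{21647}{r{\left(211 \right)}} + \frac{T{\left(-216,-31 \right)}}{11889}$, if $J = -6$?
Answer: $\frac{1806625363}{3704755068} \approx 0.48765$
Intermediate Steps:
$n{\left(D \right)} = -13$ ($n{\left(D \right)} = 2 - 15 = -13$)
$T{\left(c,w \right)} = \frac{-13 + c}{17 + w}$ ($T{\left(c,w \right)} = \frac{c - 13}{w + 17} = \frac{-13 + c}{17 + w}$)
$r{\left(b \right)} = -5 + b^{2}$ ($r{\left(b \right)} = b^{2} - 5 = -5 + b^{2}$)
$\frac{21647}{r{\left(211 \right)}} + \frac{T{\left(-216,-31 \right)}}{11889} = \frac{21647}{-5 + 211^{2}} + \frac{\frac{1}{17 - 31} \left(-13 - 216\right)}{11889} = \frac{21647}{-5 + 44521} + \frac{1}{-14} \left(-229\right) \frac{1}{11889} = \frac{21647}{44516} + \left(- \frac{1}{14}\right) \left(-229\right) \frac{1}{11889} = 21647 \cdot \frac{1}{44516} + \frac{229}{14} \cdot \frac{1}{11889} = \frac{21647}{44516} + \frac{229}{166446} = \frac{1806625363}{3704755068}$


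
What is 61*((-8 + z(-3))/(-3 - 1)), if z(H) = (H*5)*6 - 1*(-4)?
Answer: 2867/2 ≈ 1433.5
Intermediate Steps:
z(H) = 4 + 30*H (z(H) = (5*H)*6 + 4 = 30*H + 4 = 4 + 30*H)
61*((-8 + z(-3))/(-3 - 1)) = 61*((-8 + (4 + 30*(-3)))/(-3 - 1)) = 61*((-8 + (4 - 90))/(-4)) = 61*((-8 - 86)*(-¼)) = 61*(-94*(-¼)) = 61*(47/2) = 2867/2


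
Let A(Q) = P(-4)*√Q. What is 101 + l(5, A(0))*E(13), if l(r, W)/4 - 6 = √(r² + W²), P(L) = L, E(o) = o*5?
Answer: 2961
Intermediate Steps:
E(o) = 5*o
A(Q) = -4*√Q
l(r, W) = 24 + 4*√(W² + r²) (l(r, W) = 24 + 4*√(r² + W²) = 24 + 4*√(W² + r²))
101 + l(5, A(0))*E(13) = 101 + (24 + 4*√((-4*√0)² + 5²))*(5*13) = 101 + (24 + 4*√((-4*0)² + 25))*65 = 101 + (24 + 4*√(0² + 25))*65 = 101 + (24 + 4*√(0 + 25))*65 = 101 + (24 + 4*√25)*65 = 101 + (24 + 4*5)*65 = 101 + (24 + 20)*65 = 101 + 44*65 = 101 + 2860 = 2961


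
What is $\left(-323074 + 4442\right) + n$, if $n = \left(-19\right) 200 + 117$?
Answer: $-322315$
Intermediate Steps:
$n = -3683$ ($n = -3800 + 117 = -3683$)
$\left(-323074 + 4442\right) + n = \left(-323074 + 4442\right) - 3683 = -318632 - 3683 = -322315$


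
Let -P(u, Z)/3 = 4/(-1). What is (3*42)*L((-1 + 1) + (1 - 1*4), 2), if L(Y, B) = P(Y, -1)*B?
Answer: 3024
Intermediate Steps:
P(u, Z) = 12 (P(u, Z) = -12/(-1) = -12*(-1) = -3*(-4) = 12)
L(Y, B) = 12*B
(3*42)*L((-1 + 1) + (1 - 1*4), 2) = (3*42)*(12*2) = 126*24 = 3024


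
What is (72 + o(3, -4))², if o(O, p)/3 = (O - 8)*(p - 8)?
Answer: 63504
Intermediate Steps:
o(O, p) = 3*(-8 + O)*(-8 + p) (o(O, p) = 3*((O - 8)*(p - 8)) = 3*((-8 + O)*(-8 + p)) = 3*(-8 + O)*(-8 + p))
(72 + o(3, -4))² = (72 + (192 - 24*3 - 24*(-4) + 3*3*(-4)))² = (72 + (192 - 72 + 96 - 36))² = (72 + 180)² = 252² = 63504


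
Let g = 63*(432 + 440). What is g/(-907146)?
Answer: -3052/50397 ≈ -0.060559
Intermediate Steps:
g = 54936 (g = 63*872 = 54936)
g/(-907146) = 54936/(-907146) = 54936*(-1/907146) = -3052/50397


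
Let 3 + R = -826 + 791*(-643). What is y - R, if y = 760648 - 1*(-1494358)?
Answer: 2764448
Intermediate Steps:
y = 2255006 (y = 760648 + 1494358 = 2255006)
R = -509442 (R = -3 + (-826 + 791*(-643)) = -3 + (-826 - 508613) = -3 - 509439 = -509442)
y - R = 2255006 - 1*(-509442) = 2255006 + 509442 = 2764448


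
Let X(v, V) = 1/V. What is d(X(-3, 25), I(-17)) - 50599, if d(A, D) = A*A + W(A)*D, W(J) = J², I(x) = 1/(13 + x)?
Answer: -126497497/2500 ≈ -50599.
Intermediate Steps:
d(A, D) = A² + D*A² (d(A, D) = A*A + A²*D = A² + D*A²)
d(X(-3, 25), I(-17)) - 50599 = (1/25)²*(1 + 1/(13 - 17)) - 50599 = (1/25)²*(1 + 1/(-4)) - 50599 = (1 - ¼)/625 - 50599 = (1/625)*(¾) - 50599 = 3/2500 - 50599 = -126497497/2500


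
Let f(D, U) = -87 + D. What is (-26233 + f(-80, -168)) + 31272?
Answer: 4872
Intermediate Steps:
(-26233 + f(-80, -168)) + 31272 = (-26233 + (-87 - 80)) + 31272 = (-26233 - 167) + 31272 = -26400 + 31272 = 4872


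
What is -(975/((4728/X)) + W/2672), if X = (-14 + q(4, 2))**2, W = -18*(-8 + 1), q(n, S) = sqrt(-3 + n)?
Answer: -4592443/131596 ≈ -34.898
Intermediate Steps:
W = 126 (W = -18*(-7) = 126)
X = 169 (X = (-14 + sqrt(-3 + 4))**2 = (-14 + sqrt(1))**2 = (-14 + 1)**2 = (-13)**2 = 169)
-(975/((4728/X)) + W/2672) = -(975/((4728/169)) + 126/2672) = -(975/((4728*(1/169))) + 126*(1/2672)) = -(975/(4728/169) + 63/1336) = -(975*(169/4728) + 63/1336) = -(54925/1576 + 63/1336) = -1*4592443/131596 = -4592443/131596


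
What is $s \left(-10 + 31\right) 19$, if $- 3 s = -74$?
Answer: $9842$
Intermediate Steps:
$s = \frac{74}{3}$ ($s = \left(- \frac{1}{3}\right) \left(-74\right) = \frac{74}{3} \approx 24.667$)
$s \left(-10 + 31\right) 19 = \frac{74 \left(-10 + 31\right) 19}{3} = \frac{74 \cdot 21 \cdot 19}{3} = \frac{74}{3} \cdot 399 = 9842$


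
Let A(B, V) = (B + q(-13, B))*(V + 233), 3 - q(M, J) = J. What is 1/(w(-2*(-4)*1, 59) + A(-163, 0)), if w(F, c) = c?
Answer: 1/758 ≈ 0.0013193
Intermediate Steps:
q(M, J) = 3 - J
A(B, V) = 699 + 3*V (A(B, V) = (B + (3 - B))*(V + 233) = 3*(233 + V) = 699 + 3*V)
1/(w(-2*(-4)*1, 59) + A(-163, 0)) = 1/(59 + (699 + 3*0)) = 1/(59 + (699 + 0)) = 1/(59 + 699) = 1/758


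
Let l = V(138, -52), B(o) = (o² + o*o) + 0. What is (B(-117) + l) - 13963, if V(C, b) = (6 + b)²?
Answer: 15531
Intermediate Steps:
B(o) = 2*o² (B(o) = (o² + o²) + 0 = 2*o² + 0 = 2*o²)
l = 2116 (l = (6 - 52)² = (-46)² = 2116)
(B(-117) + l) - 13963 = (2*(-117)² + 2116) - 13963 = (2*13689 + 2116) - 13963 = (27378 + 2116) - 13963 = 29494 - 13963 = 15531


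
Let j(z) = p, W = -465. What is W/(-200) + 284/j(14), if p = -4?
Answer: -2747/40 ≈ -68.675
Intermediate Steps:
j(z) = -4
W/(-200) + 284/j(14) = -465/(-200) + 284/(-4) = -465*(-1/200) + 284*(-¼) = 93/40 - 71 = -2747/40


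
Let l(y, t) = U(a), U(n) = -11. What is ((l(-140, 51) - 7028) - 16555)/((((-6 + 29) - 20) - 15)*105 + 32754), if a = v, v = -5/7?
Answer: -11797/15747 ≈ -0.74916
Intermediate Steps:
v = -5/7 (v = -5*1/7 = -5/7 ≈ -0.71429)
a = -5/7 ≈ -0.71429
l(y, t) = -11
((l(-140, 51) - 7028) - 16555)/((((-6 + 29) - 20) - 15)*105 + 32754) = ((-11 - 7028) - 16555)/((((-6 + 29) - 20) - 15)*105 + 32754) = (-7039 - 16555)/(((23 - 20) - 15)*105 + 32754) = -23594/((3 - 15)*105 + 32754) = -23594/(-12*105 + 32754) = -23594/(-1260 + 32754) = -23594/31494 = -23594*1/31494 = -11797/15747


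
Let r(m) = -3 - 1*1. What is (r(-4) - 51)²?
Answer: 3025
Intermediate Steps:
r(m) = -4 (r(m) = -3 - 1 = -4)
(r(-4) - 51)² = (-4 - 51)² = (-55)² = 3025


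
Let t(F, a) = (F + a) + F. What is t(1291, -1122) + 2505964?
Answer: 2507424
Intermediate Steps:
t(F, a) = a + 2*F
t(1291, -1122) + 2505964 = (-1122 + 2*1291) + 2505964 = (-1122 + 2582) + 2505964 = 1460 + 2505964 = 2507424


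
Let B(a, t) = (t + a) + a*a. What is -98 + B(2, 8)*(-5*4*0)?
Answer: -98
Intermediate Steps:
B(a, t) = a + t + a² (B(a, t) = (a + t) + a² = a + t + a²)
-98 + B(2, 8)*(-5*4*0) = -98 + (2 + 8 + 2²)*(-5*4*0) = -98 + (2 + 8 + 4)*(-20*0) = -98 + 14*0 = -98 + 0 = -98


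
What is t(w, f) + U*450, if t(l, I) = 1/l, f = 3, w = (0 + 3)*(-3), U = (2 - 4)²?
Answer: 16199/9 ≈ 1799.9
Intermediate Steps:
U = 4 (U = (-2)² = 4)
w = -9 (w = 3*(-3) = -9)
t(w, f) + U*450 = 1/(-9) + 4*450 = -⅑ + 1800 = 16199/9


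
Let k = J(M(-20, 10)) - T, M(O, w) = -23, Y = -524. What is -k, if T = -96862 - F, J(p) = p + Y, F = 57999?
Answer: -154314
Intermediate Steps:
J(p) = -524 + p (J(p) = p - 524 = -524 + p)
T = -154861 (T = -96862 - 1*57999 = -96862 - 57999 = -154861)
k = 154314 (k = (-524 - 23) - 1*(-154861) = -547 + 154861 = 154314)
-k = -1*154314 = -154314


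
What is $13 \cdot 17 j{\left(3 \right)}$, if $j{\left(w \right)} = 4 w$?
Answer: $2652$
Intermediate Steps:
$13 \cdot 17 j{\left(3 \right)} = 13 \cdot 17 \cdot 4 \cdot 3 = 221 \cdot 12 = 2652$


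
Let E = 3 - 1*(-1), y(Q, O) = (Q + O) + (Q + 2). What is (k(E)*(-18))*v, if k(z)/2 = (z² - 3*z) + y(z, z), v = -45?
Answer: 29160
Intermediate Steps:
y(Q, O) = 2 + O + 2*Q (y(Q, O) = (O + Q) + (2 + Q) = 2 + O + 2*Q)
E = 4 (E = 3 + 1 = 4)
k(z) = 4 + 2*z² (k(z) = 2*((z² - 3*z) + (2 + z + 2*z)) = 2*((z² - 3*z) + (2 + 3*z)) = 2*(2 + z²) = 4 + 2*z²)
(k(E)*(-18))*v = ((4 + 2*4²)*(-18))*(-45) = ((4 + 2*16)*(-18))*(-45) = ((4 + 32)*(-18))*(-45) = (36*(-18))*(-45) = -648*(-45) = 29160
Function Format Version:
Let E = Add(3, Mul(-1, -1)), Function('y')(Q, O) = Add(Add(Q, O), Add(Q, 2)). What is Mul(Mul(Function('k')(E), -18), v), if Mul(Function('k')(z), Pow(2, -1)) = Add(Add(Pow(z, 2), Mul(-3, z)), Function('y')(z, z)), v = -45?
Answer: 29160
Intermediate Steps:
Function('y')(Q, O) = Add(2, O, Mul(2, Q)) (Function('y')(Q, O) = Add(Add(O, Q), Add(2, Q)) = Add(2, O, Mul(2, Q)))
E = 4 (E = Add(3, 1) = 4)
Function('k')(z) = Add(4, Mul(2, Pow(z, 2))) (Function('k')(z) = Mul(2, Add(Add(Pow(z, 2), Mul(-3, z)), Add(2, z, Mul(2, z)))) = Mul(2, Add(Add(Pow(z, 2), Mul(-3, z)), Add(2, Mul(3, z)))) = Mul(2, Add(2, Pow(z, 2))) = Add(4, Mul(2, Pow(z, 2))))
Mul(Mul(Function('k')(E), -18), v) = Mul(Mul(Add(4, Mul(2, Pow(4, 2))), -18), -45) = Mul(Mul(Add(4, Mul(2, 16)), -18), -45) = Mul(Mul(Add(4, 32), -18), -45) = Mul(Mul(36, -18), -45) = Mul(-648, -45) = 29160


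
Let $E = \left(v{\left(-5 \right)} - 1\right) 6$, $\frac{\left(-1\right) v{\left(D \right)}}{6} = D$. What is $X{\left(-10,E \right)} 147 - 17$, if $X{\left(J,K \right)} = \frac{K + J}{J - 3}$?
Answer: $- \frac{24329}{13} \approx -1871.5$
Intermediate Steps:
$v{\left(D \right)} = - 6 D$
$E = 174$ ($E = \left(\left(-6\right) \left(-5\right) - 1\right) 6 = \left(30 - 1\right) 6 = 29 \cdot 6 = 174$)
$X{\left(J,K \right)} = \frac{J + K}{-3 + J}$
$X{\left(-10,E \right)} 147 - 17 = \frac{-10 + 174}{-3 - 10} \cdot 147 - 17 = \frac{1}{-13} \cdot 164 \cdot 147 - 17 = \left(- \frac{1}{13}\right) 164 \cdot 147 - 17 = \left(- \frac{164}{13}\right) 147 - 17 = - \frac{24108}{13} - 17 = - \frac{24329}{13}$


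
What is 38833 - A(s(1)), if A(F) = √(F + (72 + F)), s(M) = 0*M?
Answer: 38833 - 6*√2 ≈ 38825.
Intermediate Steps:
s(M) = 0
A(F) = √(72 + 2*F)
38833 - A(s(1)) = 38833 - √(72 + 2*0) = 38833 - √(72 + 0) = 38833 - √72 = 38833 - 6*√2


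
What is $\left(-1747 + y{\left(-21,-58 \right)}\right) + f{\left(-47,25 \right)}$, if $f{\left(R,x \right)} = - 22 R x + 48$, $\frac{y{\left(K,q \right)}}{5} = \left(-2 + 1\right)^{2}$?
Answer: $24156$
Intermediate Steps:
$y{\left(K,q \right)} = 5$ ($y{\left(K,q \right)} = 5 \left(-2 + 1\right)^{2} = 5 \left(-1\right)^{2} = 5 \cdot 1 = 5$)
$f{\left(R,x \right)} = 48 - 22 R x$ ($f{\left(R,x \right)} = - 22 R x + 48 = 48 - 22 R x$)
$\left(-1747 + y{\left(-21,-58 \right)}\right) + f{\left(-47,25 \right)} = \left(-1747 + 5\right) - \left(-48 - 25850\right) = -1742 + \left(48 + 25850\right) = -1742 + 25898 = 24156$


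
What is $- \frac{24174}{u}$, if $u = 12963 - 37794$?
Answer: $\frac{2686}{2759} \approx 0.97354$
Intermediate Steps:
$u = -24831$
$- \frac{24174}{u} = - \frac{24174}{-24831} = \left(-24174\right) \left(- \frac{1}{24831}\right) = \frac{2686}{2759}$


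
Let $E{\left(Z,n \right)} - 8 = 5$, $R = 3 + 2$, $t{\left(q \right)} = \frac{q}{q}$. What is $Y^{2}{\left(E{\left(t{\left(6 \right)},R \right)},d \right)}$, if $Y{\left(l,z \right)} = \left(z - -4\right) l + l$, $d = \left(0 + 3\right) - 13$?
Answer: $4225$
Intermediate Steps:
$t{\left(q \right)} = 1$
$R = 5$
$E{\left(Z,n \right)} = 13$ ($E{\left(Z,n \right)} = 8 + 5 = 13$)
$d = -10$ ($d = 3 - 13 = -10$)
$Y{\left(l,z \right)} = l + l \left(4 + z\right)$ ($Y{\left(l,z \right)} = \left(z + 4\right) l + l = \left(4 + z\right) l + l = l \left(4 + z\right) + l = l + l \left(4 + z\right)$)
$Y^{2}{\left(E{\left(t{\left(6 \right)},R \right)},d \right)} = \left(13 \left(5 - 10\right)\right)^{2} = \left(13 \left(-5\right)\right)^{2} = \left(-65\right)^{2} = 4225$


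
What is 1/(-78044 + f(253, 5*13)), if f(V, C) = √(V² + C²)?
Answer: -358/27939439 - √68234/6090797702 ≈ -1.2856e-5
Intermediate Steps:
f(V, C) = √(C² + V²)
1/(-78044 + f(253, 5*13)) = 1/(-78044 + √((5*13)² + 253²)) = 1/(-78044 + √(65² + 64009)) = 1/(-78044 + √(4225 + 64009)) = 1/(-78044 + √68234)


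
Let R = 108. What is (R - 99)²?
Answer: 81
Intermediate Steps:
(R - 99)² = (108 - 99)² = 9² = 81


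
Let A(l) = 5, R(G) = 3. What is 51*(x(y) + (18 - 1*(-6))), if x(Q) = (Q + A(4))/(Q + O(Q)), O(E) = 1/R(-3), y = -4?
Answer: 13311/11 ≈ 1210.1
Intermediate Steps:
O(E) = ⅓ (O(E) = 1/3 = ⅓)
x(Q) = (5 + Q)/(⅓ + Q) (x(Q) = (Q + 5)/(Q + ⅓) = (5 + Q)/(⅓ + Q))
51*(x(y) + (18 - 1*(-6))) = 51*(3*(5 - 4)/(1 + 3*(-4)) + (18 - 1*(-6))) = 51*(3*1/(1 - 12) + (18 + 6)) = 51*(3*1/(-11) + 24) = 51*(3*(-1/11)*1 + 24) = 51*(-3/11 + 24) = 51*(261/11) = 13311/11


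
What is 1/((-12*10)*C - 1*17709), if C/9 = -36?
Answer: 1/21171 ≈ 4.7234e-5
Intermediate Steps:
C = -324 (C = 9*(-36) = -324)
1/((-12*10)*C - 1*17709) = 1/(-12*10*(-324) - 1*17709) = 1/(-120*(-324) - 17709) = 1/(38880 - 17709) = 1/21171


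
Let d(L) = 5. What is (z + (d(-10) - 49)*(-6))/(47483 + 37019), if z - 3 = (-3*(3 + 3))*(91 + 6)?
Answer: -1479/84502 ≈ -0.017503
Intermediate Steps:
z = -1743 (z = 3 + (-3*(3 + 3))*(91 + 6) = 3 - 3*6*97 = 3 - 18*97 = 3 - 1746 = -1743)
(z + (d(-10) - 49)*(-6))/(47483 + 37019) = (-1743 + (5 - 49)*(-6))/(47483 + 37019) = (-1743 - 44*(-6))/84502 = (-1743 + 264)*(1/84502) = -1479*1/84502 = -1479/84502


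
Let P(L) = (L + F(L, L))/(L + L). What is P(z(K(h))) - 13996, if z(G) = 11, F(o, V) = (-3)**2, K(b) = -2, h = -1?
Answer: -153946/11 ≈ -13995.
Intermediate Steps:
F(o, V) = 9
P(L) = (9 + L)/(2*L) (P(L) = (L + 9)/(L + L) = (9 + L)/((2*L)) = (9 + L)*(1/(2*L)) = (9 + L)/(2*L))
P(z(K(h))) - 13996 = (1/2)*(9 + 11)/11 - 13996 = (1/2)*(1/11)*20 - 13996 = 10/11 - 13996 = -153946/11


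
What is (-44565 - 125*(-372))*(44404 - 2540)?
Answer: 81006840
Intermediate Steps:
(-44565 - 125*(-372))*(44404 - 2540) = (-44565 + 46500)*41864 = 1935*41864 = 81006840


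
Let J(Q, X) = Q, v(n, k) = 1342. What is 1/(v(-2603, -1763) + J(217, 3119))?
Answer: 1/1559 ≈ 0.00064144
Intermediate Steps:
1/(v(-2603, -1763) + J(217, 3119)) = 1/(1342 + 217) = 1/1559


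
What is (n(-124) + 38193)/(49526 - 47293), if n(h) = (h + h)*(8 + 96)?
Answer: 12401/2233 ≈ 5.5535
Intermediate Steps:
n(h) = 208*h (n(h) = (2*h)*104 = 208*h)
(n(-124) + 38193)/(49526 - 47293) = (208*(-124) + 38193)/(49526 - 47293) = (-25792 + 38193)/2233 = 12401*(1/2233) = 12401/2233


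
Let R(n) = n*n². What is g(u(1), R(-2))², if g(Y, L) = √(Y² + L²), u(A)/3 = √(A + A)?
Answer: 82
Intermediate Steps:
u(A) = 3*√2*√A (u(A) = 3*√(A + A) = 3*√(2*A) = 3*(√2*√A) = 3*√2*√A)
R(n) = n³
g(Y, L) = √(L² + Y²)
g(u(1), R(-2))² = (√(((-2)³)² + (3*√2*√1)²))² = (√((-8)² + (3*√2*1)²))² = (√(64 + (3*√2)²))² = (√(64 + 18))² = (√82)² = 82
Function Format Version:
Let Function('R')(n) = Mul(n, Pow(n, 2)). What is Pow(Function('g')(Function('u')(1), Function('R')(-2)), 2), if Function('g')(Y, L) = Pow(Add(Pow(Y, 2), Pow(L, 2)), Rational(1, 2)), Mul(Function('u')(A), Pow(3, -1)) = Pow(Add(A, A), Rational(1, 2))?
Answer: 82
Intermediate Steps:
Function('u')(A) = Mul(3, Pow(2, Rational(1, 2)), Pow(A, Rational(1, 2))) (Function('u')(A) = Mul(3, Pow(Add(A, A), Rational(1, 2))) = Mul(3, Pow(Mul(2, A), Rational(1, 2))) = Mul(3, Mul(Pow(2, Rational(1, 2)), Pow(A, Rational(1, 2)))) = Mul(3, Pow(2, Rational(1, 2)), Pow(A, Rational(1, 2))))
Function('R')(n) = Pow(n, 3)
Function('g')(Y, L) = Pow(Add(Pow(L, 2), Pow(Y, 2)), Rational(1, 2))
Pow(Function('g')(Function('u')(1), Function('R')(-2)), 2) = Pow(Pow(Add(Pow(Pow(-2, 3), 2), Pow(Mul(3, Pow(2, Rational(1, 2)), Pow(1, Rational(1, 2))), 2)), Rational(1, 2)), 2) = Pow(Pow(Add(Pow(-8, 2), Pow(Mul(3, Pow(2, Rational(1, 2)), 1), 2)), Rational(1, 2)), 2) = Pow(Pow(Add(64, Pow(Mul(3, Pow(2, Rational(1, 2))), 2)), Rational(1, 2)), 2) = Pow(Pow(Add(64, 18), Rational(1, 2)), 2) = Pow(Pow(82, Rational(1, 2)), 2) = 82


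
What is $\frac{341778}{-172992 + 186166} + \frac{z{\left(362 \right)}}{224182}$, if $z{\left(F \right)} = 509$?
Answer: $\frac{5473370083}{210955262} \approx 25.946$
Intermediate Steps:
$\frac{341778}{-172992 + 186166} + \frac{z{\left(362 \right)}}{224182} = \frac{341778}{-172992 + 186166} + \frac{509}{224182} = \frac{341778}{13174} + 509 \cdot \frac{1}{224182} = 341778 \cdot \frac{1}{13174} + \frac{509}{224182} = \frac{170889}{6587} + \frac{509}{224182} = \frac{5473370083}{210955262}$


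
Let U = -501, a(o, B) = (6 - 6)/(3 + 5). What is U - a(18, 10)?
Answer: -501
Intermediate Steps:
a(o, B) = 0 (a(o, B) = 0/8 = 0*(⅛) = 0)
U - a(18, 10) = -501 - 1*0 = -501 + 0 = -501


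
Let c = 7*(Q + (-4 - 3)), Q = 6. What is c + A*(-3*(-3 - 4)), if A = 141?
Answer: 2954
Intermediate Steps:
c = -7 (c = 7*(6 + (-4 - 3)) = 7*(6 - 7) = 7*(-1) = -7)
c + A*(-3*(-3 - 4)) = -7 + 141*(-3*(-3 - 4)) = -7 + 141*(-3*(-7)) = -7 + 141*21 = -7 + 2961 = 2954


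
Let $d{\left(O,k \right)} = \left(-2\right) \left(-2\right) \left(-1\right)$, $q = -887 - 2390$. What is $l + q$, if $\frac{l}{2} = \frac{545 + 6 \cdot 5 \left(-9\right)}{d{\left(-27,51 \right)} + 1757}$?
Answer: $- \frac{5744031}{1753} \approx -3276.7$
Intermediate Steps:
$q = -3277$ ($q = -887 - 2390 = -3277$)
$d{\left(O,k \right)} = -4$ ($d{\left(O,k \right)} = 4 \left(-1\right) = -4$)
$l = \frac{550}{1753}$ ($l = 2 \frac{545 + 6 \cdot 5 \left(-9\right)}{-4 + 1757} = 2 \frac{545 + 30 \left(-9\right)}{1753} = 2 \left(545 - 270\right) \frac{1}{1753} = 2 \cdot 275 \cdot \frac{1}{1753} = 2 \cdot \frac{275}{1753} = \frac{550}{1753} \approx 0.31375$)
$l + q = \frac{550}{1753} - 3277 = - \frac{5744031}{1753}$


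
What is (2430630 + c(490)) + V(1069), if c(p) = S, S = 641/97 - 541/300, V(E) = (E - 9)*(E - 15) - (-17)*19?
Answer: 103252556123/29100 ≈ 3.5482e+6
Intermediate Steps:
V(E) = 323 + (-15 + E)*(-9 + E) (V(E) = (-9 + E)*(-15 + E) - 17*(-19) = (-15 + E)*(-9 + E) + 323 = 323 + (-15 + E)*(-9 + E))
S = 139823/29100 (S = 641*(1/97) - 541*1/300 = 641/97 - 541/300 = 139823/29100 ≈ 4.8049)
c(p) = 139823/29100
(2430630 + c(490)) + V(1069) = (2430630 + 139823/29100) + (458 + 1069**2 - 24*1069) = 70731472823/29100 + (458 + 1142761 - 25656) = 70731472823/29100 + 1117563 = 103252556123/29100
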